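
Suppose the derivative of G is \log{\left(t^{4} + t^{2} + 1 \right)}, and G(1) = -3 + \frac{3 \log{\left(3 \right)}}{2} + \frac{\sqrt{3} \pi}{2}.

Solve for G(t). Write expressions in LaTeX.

Whatever form G(t) takes, its d/dt must return the stated G'(t).
A general antiderivative is t \log{\left(t^{4} + t^{2} + 1 \right)} - 4 t - \frac{\log{\left(t^{2} - t + 1 \right)}}{2} + \frac{\log{\left(t^{2} + t + 1 \right)}}{2} + \sqrt{3} \operatorname{atan}{\left(\frac{2 \sqrt{3} t}{3} - \frac{\sqrt{3}}{3} \right)} + \sqrt{3} \operatorname{atan}{\left(\frac{2 \sqrt{3} t}{3} + \frac{\sqrt{3}}{3} \right)} + C.
The condition gives C = -3 + \frac{3 \log{\left(3 \right)}}{2} + \frac{\sqrt{3} \pi}{2} - (-4 + \frac{3 \log{\left(3 \right)}}{2} + \frac{\sqrt{3} \pi}{2}) = 1.
So G(t) = \frac{2 t \log{\left(t^{4} + t^{2} + 1 \right)} - 8 t - \log{\left(t^{2} - t + 1 \right)} + \log{\left(t^{2} + t + 1 \right)} + 2 \sqrt{3} \operatorname{atan}{\left(\frac{2 \sqrt{3} t}{3} - \frac{\sqrt{3}}{3} \right)} + 2 \sqrt{3} \operatorname{atan}{\left(\frac{2 \sqrt{3} t}{3} + \frac{\sqrt{3}}{3} \right)} + 2}{2}.
Check: d/dt[\frac{2 t \log{\left(t^{4} + t^{2} + 1 \right)} - 8 t - \log{\left(t^{2} - t + 1 \right)} + \log{\left(t^{2} + t + 1 \right)} + 2 \sqrt{3} \operatorname{atan}{\left(\frac{2 \sqrt{3} t}{3} - \frac{\sqrt{3}}{3} \right)} + 2 \sqrt{3} \operatorname{atan}{\left(\frac{2 \sqrt{3} t}{3} + \frac{\sqrt{3}}{3} \right)} + 2}{2}] = \log{\left(t^{4} + t^{2} + 1 \right)} = G'(t).

G(t) = \frac{2 t \log{\left(t^{4} + t^{2} + 1 \right)} - 8 t - \log{\left(t^{2} - t + 1 \right)} + \log{\left(t^{2} + t + 1 \right)} + 2 \sqrt{3} \operatorname{atan}{\left(\frac{2 \sqrt{3} t}{3} - \frac{\sqrt{3}}{3} \right)} + 2 \sqrt{3} \operatorname{atan}{\left(\frac{2 \sqrt{3} t}{3} + \frac{\sqrt{3}}{3} \right)} + 2}{2}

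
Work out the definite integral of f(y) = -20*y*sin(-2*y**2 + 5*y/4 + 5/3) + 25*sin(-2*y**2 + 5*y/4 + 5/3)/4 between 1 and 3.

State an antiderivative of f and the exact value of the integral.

Antiderivative: F(y) = -5*cos(-2*y**2 + 5*y/4 + 5/3); value = -5*cos(151/12) + 5*cos(11/12)

The substitution u = -2*y**2 + 5*y/4 + 5/3 works: f is exactly (dF/du)*(du/dy) for that inner function.
F(y) = -5*cos(-2*y**2 + 5*y/4 + 5/3) is an antiderivative of f.
Check: d/dy[-5*cos(-2*y**2 + 5*y/4 + 5/3)] = -20*y*sin(-2*y**2 + 5*y/4 + 5/3) + 25*sin(-2*y**2 + 5*y/4 + 5/3)/4 = f(y).
F(3) = -5*cos(151/12); F(1) = -5*cos(11/12).
Integral = F(3) - F(1) = -5*cos(151/12) + 5*cos(11/12).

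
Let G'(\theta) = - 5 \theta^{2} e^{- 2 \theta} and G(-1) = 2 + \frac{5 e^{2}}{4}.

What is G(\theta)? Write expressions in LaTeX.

G'(\theta) has the shape u'v + uv' for u = \frac{5 \theta^{2}}{2} + \frac{5 \theta}{2} + \frac{5}{4} and v = e^{- 2 \theta} — it is the derivative of the product u*v.
A general antiderivative is \frac{\left(10 \theta^{2} + 10 \theta + 5\right) e^{- 2 \theta}}{4} + C.
The condition gives C = 2 + \frac{5 e^{2}}{4} - (\frac{5 e^{2}}{4}) = 2.
So G(\theta) = \frac{5 \theta^{2} e^{- 2 \theta}}{2} + \frac{5 \theta e^{- 2 \theta}}{2} + 2 + \frac{5 e^{- 2 \theta}}{4}.
Check: d/d\theta[\frac{5 \theta^{2} e^{- 2 \theta}}{2} + \frac{5 \theta e^{- 2 \theta}}{2} + 2 + \frac{5 e^{- 2 \theta}}{4}] = - 5 \theta^{2} e^{- 2 \theta} = G'(\theta).

G(\theta) = \frac{5 \theta^{2} e^{- 2 \theta}}{2} + \frac{5 \theta e^{- 2 \theta}}{2} + 2 + \frac{5 e^{- 2 \theta}}{4}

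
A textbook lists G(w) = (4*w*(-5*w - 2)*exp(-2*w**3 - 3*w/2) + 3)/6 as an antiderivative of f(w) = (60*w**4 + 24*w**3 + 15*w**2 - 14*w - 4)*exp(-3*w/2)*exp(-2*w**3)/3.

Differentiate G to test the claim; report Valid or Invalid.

Valid. The derivative of G reproduces f.

d/dw[G] = (60*w**4 + 24*w**3 + 15*w**2 - 14*w - 4)*exp(-3*w/2)*exp(-2*w**3)/3
This equals f(w) exactly, so the claim holds.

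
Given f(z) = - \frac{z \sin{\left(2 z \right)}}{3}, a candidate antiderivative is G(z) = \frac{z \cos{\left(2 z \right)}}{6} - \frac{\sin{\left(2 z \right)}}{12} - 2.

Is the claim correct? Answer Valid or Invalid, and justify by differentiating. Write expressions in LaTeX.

d/dz[G] = - \frac{z \sin{\left(2 z \right)}}{3}
This equals f(z) exactly, so the claim holds.

Valid: G'(z) = f(z).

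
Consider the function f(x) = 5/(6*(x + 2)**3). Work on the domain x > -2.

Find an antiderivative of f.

An antiderivative is F(x) = -5/(3*(2*x + 4)**2).

Any candidate F(x) must reproduce f(x) exactly when differentiated.
Check: d/dx[-5/(3*(2*x + 4)**2)] = 5/(6*x**3 + 36*x**2 + 72*x + 48), which equals f(x).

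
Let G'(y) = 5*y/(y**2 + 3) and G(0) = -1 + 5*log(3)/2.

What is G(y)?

The substitution u = y**2 + 3 works: G'(y) is exactly (dG/du)*(du/dy) for that inner function.
A general antiderivative is 5*log(y**2 + 3)/2 + C.
The condition gives C = -1 + 5*log(3)/2 - (5*log(3)/2) = -1.
So G(y) = (5*log(y**2 + 3) - 2)/2.
Check: d/dy[(5*log(y**2 + 3) - 2)/2] = 5*y/(y**2 + 3) = G'(y).

G(y) = (5*log(y**2 + 3) - 2)/2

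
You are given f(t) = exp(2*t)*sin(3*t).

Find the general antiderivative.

F(t) = -(-2*sin(3*t) + 3*cos(3*t))*exp(2*t)/13 + C

Recover f(t) by differentiating a candidate F(t); any mismatch rules it out.
Check: d/dt[-(-2*sin(3*t) + 3*cos(3*t))*exp(2*t)/13] = exp(2*t)*sin(3*t) = f(t).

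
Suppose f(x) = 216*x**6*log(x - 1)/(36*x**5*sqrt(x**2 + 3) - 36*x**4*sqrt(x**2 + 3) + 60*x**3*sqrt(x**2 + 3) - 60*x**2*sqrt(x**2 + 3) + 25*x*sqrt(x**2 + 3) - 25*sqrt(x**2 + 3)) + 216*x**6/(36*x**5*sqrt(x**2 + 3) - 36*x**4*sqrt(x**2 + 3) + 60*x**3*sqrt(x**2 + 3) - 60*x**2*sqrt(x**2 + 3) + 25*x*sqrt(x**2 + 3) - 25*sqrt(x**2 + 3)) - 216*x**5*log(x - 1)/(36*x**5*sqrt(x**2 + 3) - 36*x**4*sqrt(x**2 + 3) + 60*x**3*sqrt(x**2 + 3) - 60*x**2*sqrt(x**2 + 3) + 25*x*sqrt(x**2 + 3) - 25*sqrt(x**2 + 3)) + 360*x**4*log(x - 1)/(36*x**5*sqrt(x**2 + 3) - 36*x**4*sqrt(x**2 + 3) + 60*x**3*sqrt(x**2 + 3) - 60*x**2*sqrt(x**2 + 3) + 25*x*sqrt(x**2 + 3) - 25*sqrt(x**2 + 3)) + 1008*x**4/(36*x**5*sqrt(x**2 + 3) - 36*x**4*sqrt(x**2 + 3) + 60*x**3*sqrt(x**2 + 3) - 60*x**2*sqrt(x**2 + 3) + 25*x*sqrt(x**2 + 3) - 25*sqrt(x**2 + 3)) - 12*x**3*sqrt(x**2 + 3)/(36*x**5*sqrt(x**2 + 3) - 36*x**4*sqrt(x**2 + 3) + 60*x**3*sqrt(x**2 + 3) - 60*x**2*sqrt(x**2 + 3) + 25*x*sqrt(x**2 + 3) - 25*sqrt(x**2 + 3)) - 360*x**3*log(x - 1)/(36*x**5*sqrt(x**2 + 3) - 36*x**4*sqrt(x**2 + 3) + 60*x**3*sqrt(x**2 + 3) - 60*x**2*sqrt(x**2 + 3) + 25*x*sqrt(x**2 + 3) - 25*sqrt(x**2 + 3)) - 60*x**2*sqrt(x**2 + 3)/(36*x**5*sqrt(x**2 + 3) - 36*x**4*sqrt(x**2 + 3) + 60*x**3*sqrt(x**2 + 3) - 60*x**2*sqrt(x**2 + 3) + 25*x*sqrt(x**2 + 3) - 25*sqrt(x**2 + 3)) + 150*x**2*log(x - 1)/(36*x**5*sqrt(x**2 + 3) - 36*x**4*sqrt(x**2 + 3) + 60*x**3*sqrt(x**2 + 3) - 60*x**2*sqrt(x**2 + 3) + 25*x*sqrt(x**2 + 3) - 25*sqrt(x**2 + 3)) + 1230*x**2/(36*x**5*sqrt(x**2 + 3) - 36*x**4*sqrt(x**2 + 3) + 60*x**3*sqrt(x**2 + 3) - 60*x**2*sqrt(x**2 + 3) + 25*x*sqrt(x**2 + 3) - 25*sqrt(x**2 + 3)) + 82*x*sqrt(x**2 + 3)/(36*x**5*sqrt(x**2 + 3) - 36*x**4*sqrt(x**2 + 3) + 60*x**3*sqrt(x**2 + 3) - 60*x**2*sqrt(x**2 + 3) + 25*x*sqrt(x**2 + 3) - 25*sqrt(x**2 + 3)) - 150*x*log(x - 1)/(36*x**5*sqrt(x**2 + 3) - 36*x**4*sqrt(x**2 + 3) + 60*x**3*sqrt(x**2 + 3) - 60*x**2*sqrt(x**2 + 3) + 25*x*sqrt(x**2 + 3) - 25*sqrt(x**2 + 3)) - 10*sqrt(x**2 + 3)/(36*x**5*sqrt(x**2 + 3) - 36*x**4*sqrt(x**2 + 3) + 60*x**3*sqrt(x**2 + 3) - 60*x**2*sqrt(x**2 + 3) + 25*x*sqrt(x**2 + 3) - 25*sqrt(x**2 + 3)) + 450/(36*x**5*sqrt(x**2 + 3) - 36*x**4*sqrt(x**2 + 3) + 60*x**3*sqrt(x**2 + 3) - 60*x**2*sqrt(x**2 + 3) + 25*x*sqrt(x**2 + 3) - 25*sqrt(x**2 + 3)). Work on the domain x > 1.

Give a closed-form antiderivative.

An antiderivative is F(x) = 2*(x + 3*sqrt(x**2 + 3)*(6*x**2 + 5)*log(x - 1) + 3)/(6*x**2 + 5).

Integrate term by term and add the pieces.
Check: d/dx[2*(x + 3*sqrt(x**2 + 3)*(6*x**2 + 5)*log(x - 1) + 3)/(6*x**2 + 5)] = (216*x**6*log(x - 1) + 216*x**6 - 216*x**5*log(x - 1) + 360*x**4*log(x - 1) + 1008*x**4 - 12*x**3*sqrt(x**2 + 3) - 360*x**3*log(x - 1) - 60*x**2*sqrt(x**2 + 3) + 150*x**2*log(x - 1) + 1230*x**2 + 82*x*sqrt(x**2 + 3) - 150*x*log(x - 1) - 10*sqrt(x**2 + 3) + 450)/(36*x**5*sqrt(x**2 + 3) - 36*x**4*sqrt(x**2 + 3) + 60*x**3*sqrt(x**2 + 3) - 60*x**2*sqrt(x**2 + 3) + 25*x*sqrt(x**2 + 3) - 25*sqrt(x**2 + 3)), which equals f(x).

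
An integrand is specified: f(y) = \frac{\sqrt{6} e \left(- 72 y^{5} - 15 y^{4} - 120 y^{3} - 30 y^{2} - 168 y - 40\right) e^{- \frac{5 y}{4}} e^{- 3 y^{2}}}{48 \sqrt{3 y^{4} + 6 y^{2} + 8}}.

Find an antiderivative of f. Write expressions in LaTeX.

Recognize the product-rule pattern: f = u'v + uv' with u = \frac{\sqrt{\frac{y^{4}}{2} + y^{2} + \frac{4}{3}}}{2}, v = e^{- 3 y^{2} - \frac{5 y}{4} + 1}, so integration by parts undoes it.
Check: d/dy[\frac{\sqrt{6} e \sqrt{3 y^{4} + 6 y^{2} + 8} e^{- \frac{5 y}{4}} e^{- 3 y^{2}}}{12}] = \frac{\left(- 72 \sqrt{6} e y^{5} - 15 \sqrt{6} e y^{4} - 120 \sqrt{6} e y^{3} - 30 \sqrt{6} e y^{2} - 168 \sqrt{6} e y - 40 \sqrt{6} e\right) e^{- \frac{5 y}{4}} e^{- 3 y^{2}}}{48 \sqrt{3 y^{4} + 6 y^{2} + 8}}, which equals f(y).

An antiderivative is F(y) = \frac{\sqrt{6} e \sqrt{3 y^{4} + 6 y^{2} + 8} e^{- \frac{5 y}{4}} e^{- 3 y^{2}}}{12}.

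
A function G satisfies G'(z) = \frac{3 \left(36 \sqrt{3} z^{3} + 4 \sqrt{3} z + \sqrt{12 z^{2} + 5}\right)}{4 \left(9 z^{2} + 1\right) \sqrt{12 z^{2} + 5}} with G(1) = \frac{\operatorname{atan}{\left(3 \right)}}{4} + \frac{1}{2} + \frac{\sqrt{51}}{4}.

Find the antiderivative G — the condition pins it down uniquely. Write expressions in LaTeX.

For G(z) to be correct, d/dz[G] must agree with the stated G'(z) identically.
A general antiderivative is \frac{3 \sqrt{4 z^{2} + \frac{5}{3}}}{4} + \frac{\operatorname{atan}{\left(3 z \right)}}{4} + C.
The condition gives C = \frac{\operatorname{atan}{\left(3 \right)}}{4} + \frac{1}{2} + \frac{\sqrt{51}}{4} - (\frac{\operatorname{atan}{\left(3 \right)}}{4} + \frac{\sqrt{51}}{4}) = \frac{1}{2}.
So G(z) = \frac{\sqrt{3} \sqrt{12 z^{2} + 5} + \operatorname{atan}{\left(3 z \right)} + 2}{4}.
Check: d/dz[\frac{\sqrt{3} \sqrt{12 z^{2} + 5} + \operatorname{atan}{\left(3 z \right)} + 2}{4}] = \frac{108 \sqrt{3} z^{3} + 12 \sqrt{3} z + 3 \sqrt{12 z^{2} + 5}}{36 z^{2} \sqrt{12 z^{2} + 5} + 4 \sqrt{12 z^{2} + 5}}, which equals G'(z).

G(z) = \frac{\sqrt{3} \sqrt{12 z^{2} + 5} + \operatorname{atan}{\left(3 z \right)} + 2}{4}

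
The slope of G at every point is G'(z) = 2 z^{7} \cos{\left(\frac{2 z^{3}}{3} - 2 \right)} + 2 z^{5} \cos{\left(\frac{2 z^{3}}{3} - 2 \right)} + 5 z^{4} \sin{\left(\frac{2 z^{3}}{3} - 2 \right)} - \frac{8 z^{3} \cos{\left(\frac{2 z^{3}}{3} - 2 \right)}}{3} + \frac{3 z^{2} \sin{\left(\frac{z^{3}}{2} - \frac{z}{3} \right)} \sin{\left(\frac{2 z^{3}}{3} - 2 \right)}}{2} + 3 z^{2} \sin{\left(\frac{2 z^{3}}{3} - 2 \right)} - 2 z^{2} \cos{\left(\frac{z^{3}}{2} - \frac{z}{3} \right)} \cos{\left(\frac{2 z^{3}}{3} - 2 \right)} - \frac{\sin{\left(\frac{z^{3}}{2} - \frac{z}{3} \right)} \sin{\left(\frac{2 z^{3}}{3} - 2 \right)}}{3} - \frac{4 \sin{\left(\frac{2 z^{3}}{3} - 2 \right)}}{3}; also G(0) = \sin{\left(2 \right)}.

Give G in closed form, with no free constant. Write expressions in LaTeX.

Recognize the product-rule pattern: G'(z) = u'v + uv' with u = z^{5} + z^{3} - \frac{4 z}{3} - \cos{\left(\frac{z^{3}}{2} - \frac{z}{3} \right)}, v = \sin{\left(\frac{2 z^{3}}{3} - 2 \right)}, so integration by parts undoes it.
A general antiderivative is - \left(- z^{5} - z^{3} + \frac{4 z}{3} + \cos{\left(\frac{z^{3}}{2} - \frac{z}{3} \right)}\right) \sin{\left(\frac{2 z^{3}}{3} - 2 \right)} + C.
The condition gives C = \sin{\left(2 \right)} - (\sin{\left(2 \right)}) = 0.
So G(z) = \frac{\left(3 z^{5} + 3 z^{3} - 4 z - 3 \cos{\left(\frac{z^{3}}{2} - \frac{z}{3} \right)}\right) \sin{\left(\frac{2 z^{3}}{3} - 2 \right)}}{3}.
Check: d/dz[\frac{\left(3 z^{5} + 3 z^{3} - 4 z - 3 \cos{\left(\frac{z^{3}}{2} - \frac{z}{3} \right)}\right) \sin{\left(\frac{2 z^{3}}{3} - 2 \right)}}{3}] = 2 z^{7} \cos{\left(\frac{2 z^{3}}{3} - 2 \right)} + 2 z^{5} \cos{\left(\frac{2 z^{3}}{3} - 2 \right)} + 5 z^{4} \sin{\left(\frac{2 z^{3}}{3} - 2 \right)} - \frac{8 z^{3} \cos{\left(\frac{2 z^{3}}{3} - 2 \right)}}{3} + \frac{3 z^{2} \sin{\left(\frac{z^{3}}{2} - \frac{z}{3} \right)} \sin{\left(\frac{2 z^{3}}{3} - 2 \right)}}{2} + 3 z^{2} \sin{\left(\frac{2 z^{3}}{3} - 2 \right)} - 2 z^{2} \cos{\left(\frac{z^{3}}{2} - \frac{z}{3} \right)} \cos{\left(\frac{2 z^{3}}{3} - 2 \right)} - \frac{\sin{\left(\frac{z^{3}}{2} - \frac{z}{3} \right)} \sin{\left(\frac{2 z^{3}}{3} - 2 \right)}}{3} - \frac{4 \sin{\left(\frac{2 z^{3}}{3} - 2 \right)}}{3} = G'(z).

G(z) = \frac{\left(3 z^{5} + 3 z^{3} - 4 z - 3 \cos{\left(\frac{z^{3}}{2} - \frac{z}{3} \right)}\right) \sin{\left(\frac{2 z^{3}}{3} - 2 \right)}}{3}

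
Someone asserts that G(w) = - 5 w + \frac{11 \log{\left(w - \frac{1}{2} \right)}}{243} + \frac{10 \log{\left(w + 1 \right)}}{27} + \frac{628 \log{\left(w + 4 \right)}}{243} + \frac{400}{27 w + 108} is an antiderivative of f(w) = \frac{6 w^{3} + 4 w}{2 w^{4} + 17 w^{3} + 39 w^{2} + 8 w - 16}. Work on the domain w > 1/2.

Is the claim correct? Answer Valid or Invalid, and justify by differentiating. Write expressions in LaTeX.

Invalid: d/dw[G] - f = -5, which is not 0.

d/dw[G] = \frac{- 10 w^{4} - 79 w^{3} - 195 w^{2} - 36 w + 80}{2 w^{4} + 17 w^{3} + 39 w^{2} + 8 w - 16}
d/dw[G] - f(w) = -5 != 0.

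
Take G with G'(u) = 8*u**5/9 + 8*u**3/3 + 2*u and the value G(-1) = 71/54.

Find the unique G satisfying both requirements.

G(u) = (8*u**6 + 36*u**4 + 54*u**2 - 27)/54

The substitution w = -2*u**2/3 - 1 works: G'(u) is exactly (dG/dw)*(dw/du) for that inner function.
A general antiderivative is -(-2*u**2/3 - 1)**3/2 + C.
The condition gives C = 71/54 - (125/54) = -1.
So G(u) = (8*u**6 + 36*u**4 + 54*u**2 - 27)/54.
Check: d/du[(8*u**6 + 36*u**4 + 54*u**2 - 27)/54] = 8*u**5/9 + 8*u**3/3 + 2*u = G'(u).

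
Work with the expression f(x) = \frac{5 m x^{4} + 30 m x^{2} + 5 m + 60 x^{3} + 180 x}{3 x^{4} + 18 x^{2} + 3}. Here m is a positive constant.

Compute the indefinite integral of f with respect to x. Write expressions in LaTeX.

An antiderivative F(x) passes only if d/dx[F] lands on f(x) exactly.
Check: d/dx[\frac{5 m x}{3} + 5 \log{\left(\frac{x^{4}}{3} + 2 x^{2} + \frac{1}{3} \right)}] = \frac{5 m x^{4} + 30 m x^{2} + 5 m + 60 x^{3} + 180 x}{3 x^{4} + 18 x^{2} + 3} = f(x).

F(x) = \frac{5 m x}{3} + 5 \log{\left(\frac{x^{4}}{3} + 2 x^{2} + \frac{1}{3} \right)} + C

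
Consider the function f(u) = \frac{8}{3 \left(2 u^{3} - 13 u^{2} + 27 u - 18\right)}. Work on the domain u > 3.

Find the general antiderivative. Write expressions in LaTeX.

Factor the denominator (3 \left(u - 3\right) \left(u - 2\right) \left(2 u - 3\right)) and decompose: f = \frac{32}{9 \left(2 u - 3\right)} - \frac{8}{3 \left(u - 2\right)} + \frac{8}{9 \left(u - 3\right)}; each piece integrates to a log, atan, or power term.
Check: d/du[- \frac{8 \left(- \log{\left(u - 3 \right)} + 3 \log{\left(u - 2 \right)} - 2 \log{\left(u - \frac{3}{2} \right)}\right)}{9}] = \frac{8}{6 u^{3} - 39 u^{2} + 81 u - 54}, which equals f(u).

F(u) = - \frac{8 \left(- \log{\left(u - 3 \right)} + 3 \log{\left(u - 2 \right)} - 2 \log{\left(u - \frac{3}{2} \right)}\right)}{9} + C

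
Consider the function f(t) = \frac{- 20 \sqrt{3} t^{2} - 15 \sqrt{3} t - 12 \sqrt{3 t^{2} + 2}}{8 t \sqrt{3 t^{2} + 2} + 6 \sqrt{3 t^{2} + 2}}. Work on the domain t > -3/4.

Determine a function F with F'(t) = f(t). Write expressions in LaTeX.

An antiderivative F(t) passes only if d/dt[F] lands on f(t) exactly.
Check: d/dt[\frac{- 5 \sqrt{3} \sqrt{3 t^{2} + 2} - 9 \log{\left(2 t + \frac{3}{2} \right)}}{6}] = \frac{- 20 \sqrt{3} t^{2} - 15 \sqrt{3} t - 12 \sqrt{3 t^{2} + 2}}{8 t \sqrt{3 t^{2} + 2} + 6 \sqrt{3 t^{2} + 2}} = f(t).

An antiderivative is F(t) = \frac{- 5 \sqrt{3} \sqrt{3 t^{2} + 2} - 9 \log{\left(2 t + \frac{3}{2} \right)}}{6}.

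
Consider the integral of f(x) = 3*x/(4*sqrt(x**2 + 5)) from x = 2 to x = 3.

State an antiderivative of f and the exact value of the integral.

The substitution u = x**2 + 5 works: f is exactly (dF/du)*(du/dx) for that inner function.
F(x) = 3*sqrt(x**2 + 5)/4 is an antiderivative of f.
Check: d/dx[3*sqrt(x**2 + 5)/4] = 3*x/(4*sqrt(x**2 + 5)) = f(x).
F(3) = 3*sqrt(14)/4; F(2) = 9/4.
Integral = F(3) - F(2) = -9/4 + 3*sqrt(14)/4.

Antiderivative: F(x) = 3*sqrt(x**2 + 5)/4; value = -9/4 + 3*sqrt(14)/4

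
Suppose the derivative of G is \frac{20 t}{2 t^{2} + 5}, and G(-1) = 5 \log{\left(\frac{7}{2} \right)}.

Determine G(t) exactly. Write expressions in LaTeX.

G'(t) matches the chain-rule pattern g'(h)*h' with inner function h(t) = t^{2} + \frac{5}{2}; substituting u = h(t) collapses the integral.
A general antiderivative is 5 \log{\left(t^{2} + \frac{5}{2} \right)} + C.
The condition gives C = 5 \log{\left(\frac{7}{2} \right)} - (5 \log{\left(\frac{7}{2} \right)}) = 0.
So G(t) = 5 \log{\left(t^{2} + \frac{5}{2} \right)}.
Check: d/dt[5 \log{\left(t^{2} + \frac{5}{2} \right)}] = \frac{20 t}{2 t^{2} + 5} = G'(t).

G(t) = 5 \log{\left(t^{2} + \frac{5}{2} \right)}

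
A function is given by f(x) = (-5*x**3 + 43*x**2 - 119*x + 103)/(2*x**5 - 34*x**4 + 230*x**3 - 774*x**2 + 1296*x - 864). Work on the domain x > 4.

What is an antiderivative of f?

An antiderivative is F(x) = 1/(2*x**2 - 12*x + 18) + 5/(2*x - 8).

A first test for any F(x): its x-derivative must equal f(x) identically.
Check: d/dx[1/(2*x**2 - 12*x + 18) + 5/(2*x - 8)] = (-5*x**3 + 43*x**2 - 119*x + 103)/(2*x**5 - 34*x**4 + 230*x**3 - 774*x**2 + 1296*x - 864) = f(x).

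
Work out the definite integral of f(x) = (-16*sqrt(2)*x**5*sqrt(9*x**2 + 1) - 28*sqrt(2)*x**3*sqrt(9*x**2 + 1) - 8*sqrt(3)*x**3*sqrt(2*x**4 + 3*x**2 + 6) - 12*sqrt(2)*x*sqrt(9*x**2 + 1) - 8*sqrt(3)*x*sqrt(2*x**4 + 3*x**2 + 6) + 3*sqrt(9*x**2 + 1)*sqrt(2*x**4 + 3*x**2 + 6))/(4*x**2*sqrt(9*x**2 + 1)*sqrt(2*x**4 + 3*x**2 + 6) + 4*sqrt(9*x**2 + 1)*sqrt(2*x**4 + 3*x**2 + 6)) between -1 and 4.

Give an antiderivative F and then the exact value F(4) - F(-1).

Differentiate the proposed F(x) back; it has to land on f(x) exactly.
F(x) = -2*sqrt(3*x**2 + 1/3)/3 - 2*sqrt(x**4 + 3*x**2/2 + 3) + 3*atan(x)/4 is an antiderivative of f.
Check: d/dx[-2*sqrt(3*x**2 + 1/3)/3 - 2*sqrt(x**4 + 3*x**2/2 + 3) + 3*atan(x)/4] = (-16*sqrt(2)*x**5*sqrt(9*x**2 + 1) - 28*sqrt(2)*x**3*sqrt(9*x**2 + 1) - 8*sqrt(3)*x**3*sqrt(2*x**4 + 3*x**2 + 6) - 12*sqrt(2)*x*sqrt(9*x**2 + 1) - 8*sqrt(3)*x*sqrt(2*x**4 + 3*x**2 + 6) + 3*sqrt(9*x**2 + 1)*sqrt(2*x**4 + 3*x**2 + 6))/(4*x**2*sqrt(9*x**2 + 1)*sqrt(2*x**4 + 3*x**2 + 6) + 4*sqrt(9*x**2 + 1)*sqrt(2*x**4 + 3*x**2 + 6)) = f(x).
F(4) = -2*sqrt(283) - 2*sqrt(435)/9 + 3*atan(4)/4; F(-1) = -sqrt(22) - 2*sqrt(30)/9 - 3*pi/16.
Integral = F(4) - F(-1) = -2*sqrt(283) - 2*sqrt(435)/9 + 3*pi/16 + 3*atan(4)/4 + 2*sqrt(30)/9 + sqrt(22).

Antiderivative: F(x) = -2*sqrt(3*x**2 + 1/3)/3 - 2*sqrt(x**4 + 3*x**2/2 + 3) + 3*atan(x)/4; value = -2*sqrt(283) - 2*sqrt(435)/9 + 3*pi/16 + 3*atan(4)/4 + 2*sqrt(30)/9 + sqrt(22)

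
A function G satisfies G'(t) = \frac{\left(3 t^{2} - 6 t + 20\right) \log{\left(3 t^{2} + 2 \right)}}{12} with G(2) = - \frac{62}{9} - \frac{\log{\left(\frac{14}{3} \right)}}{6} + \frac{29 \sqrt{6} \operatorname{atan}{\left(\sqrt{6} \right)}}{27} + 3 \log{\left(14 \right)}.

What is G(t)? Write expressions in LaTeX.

G(t) = \frac{t^{3} \log{\left(3 t^{2} + 2 \right)}}{12} - \frac{t^{3}}{18} - \frac{t^{2} \log{\left(3 t^{2} + 2 \right)}}{4} + \frac{t^{2}}{4} + \frac{5 t \log{\left(3 t^{2} + 2 \right)}}{3} - \frac{29 t}{9} - \frac{\log{\left(t^{2} + \frac{2}{3} \right)}}{6} + \frac{29 \sqrt{6} \operatorname{atan}{\left(\frac{\sqrt{6} t}{2} \right)}}{27} - 1

For G(t) to be correct, d/dt[G] must agree with the stated G'(t) identically.
A general antiderivative is - \frac{t^{3}}{18} + \frac{t^{2}}{4} - \frac{29 t}{9} + \left(\frac{t^{3}}{12} - \frac{t^{2}}{4} + \frac{5 t}{3}\right) \log{\left(3 t^{2} + 2 \right)} - \frac{\log{\left(t^{2} + \frac{2}{3} \right)}}{6} + \frac{29 \sqrt{6} \operatorname{atan}{\left(\frac{\sqrt{6} t}{2} \right)}}{27} + C.
The condition gives C = - \frac{62}{9} - \frac{\log{\left(\frac{14}{3} \right)}}{6} + \frac{29 \sqrt{6} \operatorname{atan}{\left(\sqrt{6} \right)}}{27} + 3 \log{\left(14 \right)} - (- \frac{53}{9} - \frac{\log{\left(\frac{14}{3} \right)}}{6} + \frac{29 \sqrt{6} \operatorname{atan}{\left(\sqrt{6} \right)}}{27} + 3 \log{\left(14 \right)}) = -1.
So G(t) = \frac{t^{3} \log{\left(3 t^{2} + 2 \right)}}{12} - \frac{t^{3}}{18} - \frac{t^{2} \log{\left(3 t^{2} + 2 \right)}}{4} + \frac{t^{2}}{4} + \frac{5 t \log{\left(3 t^{2} + 2 \right)}}{3} - \frac{29 t}{9} - \frac{\log{\left(t^{2} + \frac{2}{3} \right)}}{6} + \frac{29 \sqrt{6} \operatorname{atan}{\left(\frac{\sqrt{6} t}{2} \right)}}{27} - 1.
Check: d/dt[\frac{t^{3} \log{\left(3 t^{2} + 2 \right)}}{12} - \frac{t^{3}}{18} - \frac{t^{2} \log{\left(3 t^{2} + 2 \right)}}{4} + \frac{t^{2}}{4} + \frac{5 t \log{\left(3 t^{2} + 2 \right)}}{3} - \frac{29 t}{9} - \frac{\log{\left(t^{2} + \frac{2}{3} \right)}}{6} + \frac{29 \sqrt{6} \operatorname{atan}{\left(\frac{\sqrt{6} t}{2} \right)}}{27} - 1] = \frac{t^{2} \log{\left(3 t^{2} + 2 \right)}}{4} - \frac{t \log{\left(3 t^{2} + 2 \right)}}{2} + \frac{5 \log{\left(3 t^{2} + 2 \right)}}{3}, which equals G'(t).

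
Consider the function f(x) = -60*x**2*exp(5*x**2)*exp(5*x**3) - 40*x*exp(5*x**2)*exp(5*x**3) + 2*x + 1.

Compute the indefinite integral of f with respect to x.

Integrate term by term and add the pieces.
Check: d/dx[(3*x**2 + 3*x - 12*exp(5*x**3 + 5*x**2) - 2)/3] = -60*x**2*exp(5*x**2)*exp(5*x**3) - 40*x*exp(5*x**2)*exp(5*x**3) + 2*x + 1 = f(x).

F(x) = (3*x**2 + 3*x - 12*exp(5*x**3 + 5*x**2) - 2)/3 + C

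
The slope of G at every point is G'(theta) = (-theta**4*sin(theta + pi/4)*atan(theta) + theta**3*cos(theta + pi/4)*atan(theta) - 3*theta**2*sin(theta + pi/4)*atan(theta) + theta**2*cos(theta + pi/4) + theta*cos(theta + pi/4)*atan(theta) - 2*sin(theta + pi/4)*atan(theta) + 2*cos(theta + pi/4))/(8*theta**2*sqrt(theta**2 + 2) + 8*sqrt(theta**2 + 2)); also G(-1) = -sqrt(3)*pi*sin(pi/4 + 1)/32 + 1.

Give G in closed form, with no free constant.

G(theta) = sqrt(theta**2 + 2)*cos(theta + pi/4)*atan(theta)/8 + 1

Any candidate G(theta) must reproduce the stated G'(theta) exactly.
A general antiderivative is sqrt(theta**2 + 2)*cos(theta + pi/4)*atan(theta)/8 + C.
The condition gives C = -sqrt(3)*pi*sin(pi/4 + 1)/32 + 1 - (-sqrt(3)*pi*sin(pi/4 + 1)/32) = 1.
So G(theta) = sqrt(theta**2 + 2)*cos(theta + pi/4)*atan(theta)/8 + 1.
Check: d/dtheta[sqrt(theta**2 + 2)*cos(theta + pi/4)*atan(theta)/8 + 1] = (-theta**4*sin(theta + pi/4)*atan(theta) + theta**3*cos(theta + pi/4)*atan(theta) - 3*theta**2*sin(theta + pi/4)*atan(theta) + theta**2*cos(theta + pi/4) + theta*cos(theta + pi/4)*atan(theta) - 2*sin(theta + pi/4)*atan(theta) + 2*cos(theta + pi/4))/(8*theta**2*sqrt(theta**2 + 2) + 8*sqrt(theta**2 + 2)) = G'(theta).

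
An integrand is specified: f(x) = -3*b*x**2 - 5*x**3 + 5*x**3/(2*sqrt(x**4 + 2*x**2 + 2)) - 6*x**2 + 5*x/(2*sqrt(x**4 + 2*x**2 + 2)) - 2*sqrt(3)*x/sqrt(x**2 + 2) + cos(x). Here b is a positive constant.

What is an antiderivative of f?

Integrate term by term and add the pieces.
Check: d/dx[-b*x**3 - 5*x**4/4 - 2*x**3 - 2*sqrt(3)*sqrt(x**2 + 2) + 5*sqrt(x**4 + 2*x**2 + 2)/4 + sin(x)] = (-6*b*x**2*sqrt(x**2 + 2)*sqrt(x**4 + 2*x**2 + 2) - 10*x**3*sqrt(x**2 + 2)*sqrt(x**4 + 2*x**2 + 2) + 5*x**3*sqrt(x**2 + 2) - 12*x**2*sqrt(x**2 + 2)*sqrt(x**4 + 2*x**2 + 2) + 5*x*sqrt(x**2 + 2) - 4*sqrt(3)*x*sqrt(x**4 + 2*x**2 + 2) + 2*sqrt(x**2 + 2)*sqrt(x**4 + 2*x**2 + 2)*cos(x))/(2*sqrt(x**2 + 2)*sqrt(x**4 + 2*x**2 + 2)), which equals f(x).

An antiderivative is F(x) = -b*x**3 - 5*x**4/4 - 2*x**3 - 2*sqrt(3)*sqrt(x**2 + 2) + 5*sqrt(x**4 + 2*x**2 + 2)/4 + sin(x).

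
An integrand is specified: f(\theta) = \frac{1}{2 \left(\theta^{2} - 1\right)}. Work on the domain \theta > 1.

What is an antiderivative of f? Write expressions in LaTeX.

An antiderivative is F(\theta) = - \frac{- \log{\left(\theta - 1 \right)} + \log{\left(\theta + 1 \right)}}{4}.

The denominator factors as 2 \left(\theta - 1\right) \left(\theta + 1\right); partial fractions split f into directly integrable pieces: - \frac{1}{4 \left(\theta + 1\right)} + \frac{1}{4 \left(\theta - 1\right)}.
Check: d/d\theta[- \frac{- \log{\left(\theta - 1 \right)} + \log{\left(\theta + 1 \right)}}{4}] = \frac{1}{2 \theta^{2} - 2}, which equals f(\theta).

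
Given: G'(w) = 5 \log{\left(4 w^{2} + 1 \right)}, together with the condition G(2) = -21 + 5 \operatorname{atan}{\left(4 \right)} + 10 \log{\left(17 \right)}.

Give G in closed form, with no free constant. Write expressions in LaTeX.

G(w) = 5 w \log{\left(4 w^{2} + 1 \right)} - 10 w + 5 \operatorname{atan}{\left(2 w \right)} - 1

A candidate passes only if d/dw[G] lands on the given G'(w) exactly.
A general antiderivative is 5 w \log{\left(4 w^{2} + 1 \right)} - 10 w + 5 \operatorname{atan}{\left(2 w \right)} + C.
The condition gives C = -21 + 5 \operatorname{atan}{\left(4 \right)} + 10 \log{\left(17 \right)} - (-20 + 5 \operatorname{atan}{\left(4 \right)} + 10 \log{\left(17 \right)}) = -1.
So G(w) = 5 w \log{\left(4 w^{2} + 1 \right)} - 10 w + 5 \operatorname{atan}{\left(2 w \right)} - 1.
Check: d/dw[5 w \log{\left(4 w^{2} + 1 \right)} - 10 w + 5 \operatorname{atan}{\left(2 w \right)} - 1] = 5 \log{\left(4 w^{2} + 1 \right)} = G'(w).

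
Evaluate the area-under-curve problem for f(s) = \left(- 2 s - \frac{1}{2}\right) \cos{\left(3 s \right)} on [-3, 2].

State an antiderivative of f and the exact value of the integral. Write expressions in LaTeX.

For F(s) to be correct the identity F'(s) - f(s) = 0 must hold.
F(s) = - \frac{2 s \sin{\left(3 s \right)}}{3} - \frac{\sin{\left(3 s \right)}}{6} - \frac{2 \cos{\left(3 s \right)}}{9} is an antiderivative of f.
Check: d/ds[- \frac{2 s \sin{\left(3 s \right)}}{3} - \frac{\sin{\left(3 s \right)}}{6} - \frac{2 \cos{\left(3 s \right)}}{9}] = - 2 s \cos{\left(3 s \right)} - \frac{\cos{\left(3 s \right)}}{2}, which equals f(s).
F(2) = - \frac{2 \cos{\left(6 \right)}}{9} - \frac{3 \sin{\left(6 \right)}}{2}; F(-3) = - \frac{11 \sin{\left(9 \right)}}{6} - \frac{2 \cos{\left(9 \right)}}{9}.
Integral = F(2) - F(-3) = - \frac{2 \cos{\left(6 \right)}}{9} + \frac{2 \cos{\left(9 \right)}}{9} - \frac{3 \sin{\left(6 \right)}}{2} + \frac{11 \sin{\left(9 \right)}}{6}.

Antiderivative: F(s) = - \frac{2 s \sin{\left(3 s \right)}}{3} - \frac{\sin{\left(3 s \right)}}{6} - \frac{2 \cos{\left(3 s \right)}}{9}; value = - \frac{2 \cos{\left(6 \right)}}{9} + \frac{2 \cos{\left(9 \right)}}{9} - \frac{3 \sin{\left(6 \right)}}{2} + \frac{11 \sin{\left(9 \right)}}{6}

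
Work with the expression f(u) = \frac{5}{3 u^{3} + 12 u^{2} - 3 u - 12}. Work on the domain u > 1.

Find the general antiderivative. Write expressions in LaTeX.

F(u) = \frac{\log{\left(u - 1 \right)}}{6} - \frac{5 \log{\left(u + 1 \right)}}{18} + \frac{\log{\left(u + 4 \right)}}{9} + C

Factor the denominator (3 \left(u - 1\right) \left(u + 1\right) \left(u + 4\right)) and decompose: f = \frac{1}{9 \left(u + 4\right)} - \frac{5}{18 \left(u + 1\right)} + \frac{1}{6 \left(u - 1\right)}; each piece integrates to a log, atan, or power term.
Check: d/du[\frac{\log{\left(u - 1 \right)}}{6} - \frac{5 \log{\left(u + 1 \right)}}{18} + \frac{\log{\left(u + 4 \right)}}{9}] = \frac{5}{3 u^{3} + 12 u^{2} - 3 u - 12} = f(u).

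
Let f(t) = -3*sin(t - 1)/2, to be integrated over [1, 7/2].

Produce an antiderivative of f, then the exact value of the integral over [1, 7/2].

Antiderivative: F(t) = 3*cos(t - 1)/2; value = -3/2 + 3*cos(5/2)/2

An antiderivative F(t) passes only if d/dt[F] lands on f(t) exactly.
F(t) = 3*cos(t - 1)/2 is an antiderivative of f.
Check: d/dt[3*cos(t - 1)/2] = -3*sin(t - 1)/2 = f(t).
F(7/2) = 3*cos(5/2)/2; F(1) = 3/2.
Integral = F(7/2) - F(1) = -3/2 + 3*cos(5/2)/2.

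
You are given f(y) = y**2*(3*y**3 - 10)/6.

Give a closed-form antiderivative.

Whatever form F(y) takes, F'(y) = f(y) is non-negotiable.
Check: d/dy[y**3*(3*y**3 - 20)/36] = y**5/2 - 5*y**2/3, which equals f(y).

An antiderivative is F(y) = y**3*(3*y**3 - 20)/36.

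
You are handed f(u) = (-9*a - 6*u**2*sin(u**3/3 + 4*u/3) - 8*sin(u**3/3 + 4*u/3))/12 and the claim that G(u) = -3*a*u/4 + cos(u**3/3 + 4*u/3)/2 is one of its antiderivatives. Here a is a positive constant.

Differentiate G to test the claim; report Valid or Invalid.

Valid - the claim checks out under differentiation.

d/du[G] = -3*a/4 - u**2*sin(u**3/3 + 4*u/3)/2 - 2*sin(u**3/3 + 4*u/3)/3
This equals f(u) exactly, so the claim holds.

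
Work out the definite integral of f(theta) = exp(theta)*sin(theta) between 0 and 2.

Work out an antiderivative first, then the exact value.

Antiderivative: F(theta) = -(-sin(theta) + cos(theta))*exp(theta)/2; value = 1/2 - exp(2)*cos(2)/2 + exp(2)*sin(2)/2

Recover f(theta) by differentiating a candidate F(theta); any mismatch rules it out.
F(theta) = -(-sin(theta) + cos(theta))*exp(theta)/2 is an antiderivative of f.
Check: d/dtheta[-(-sin(theta) + cos(theta))*exp(theta)/2] = exp(theta)*sin(theta) = f(theta).
F(2) = -exp(2)*cos(2)/2 + exp(2)*sin(2)/2; F(0) = -1/2.
Integral = F(2) - F(0) = 1/2 - exp(2)*cos(2)/2 + exp(2)*sin(2)/2.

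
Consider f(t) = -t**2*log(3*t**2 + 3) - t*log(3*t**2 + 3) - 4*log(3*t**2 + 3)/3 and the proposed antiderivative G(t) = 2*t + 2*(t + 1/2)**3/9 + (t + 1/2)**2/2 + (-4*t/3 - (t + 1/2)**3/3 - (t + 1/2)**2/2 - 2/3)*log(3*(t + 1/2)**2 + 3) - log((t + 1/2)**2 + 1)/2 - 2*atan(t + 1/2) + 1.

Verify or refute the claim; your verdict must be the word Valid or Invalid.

d/dt[G] = -t**2*log(t**2 + t + 5/4) - t**2*log(3) - 2*t*log(t**2 + t + 5/4) - 2*t*log(3) - 25*log(t**2 + t + 5/4)/12 - 25*log(3)/12
d/dt[G] - f(t) = t**2*log(t**2 + 1) - t**2*log(t**2 + t + 5/4) + t*log(t**2 + 1) - 2*t*log(t**2 + t + 5/4) - t*log(3) + 4*log(t**2 + 1)/3 - 25*log(t**2 + t + 5/4)/12 - 3*log(3)/4 != 0.

Invalid: d/dt[G] - f = t**2*log(t**2 + 1) - t**2*log(t**2 + t + 5/4) + t*log(t**2 + 1) - 2*t*log(t**2 + t + 5/4) - t*log(3) + 4*log(t**2 + 1)/3 - 25*log(t**2 + t + 5/4)/12 - 3*log(3)/4, which is not 0.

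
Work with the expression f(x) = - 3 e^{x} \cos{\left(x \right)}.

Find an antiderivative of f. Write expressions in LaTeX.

Since d/dx undoes antidifferentiation here, F'(x) = f(x) is required of F(x).
Check: d/dx[- \frac{3 e^{x} \sin{\left(x \right)}}{2} - \frac{3 e^{x} \cos{\left(x \right)}}{2}] = - 3 e^{x} \cos{\left(x \right)} = f(x).

An antiderivative is F(x) = - \frac{3 e^{x} \sin{\left(x \right)}}{2} - \frac{3 e^{x} \cos{\left(x \right)}}{2}.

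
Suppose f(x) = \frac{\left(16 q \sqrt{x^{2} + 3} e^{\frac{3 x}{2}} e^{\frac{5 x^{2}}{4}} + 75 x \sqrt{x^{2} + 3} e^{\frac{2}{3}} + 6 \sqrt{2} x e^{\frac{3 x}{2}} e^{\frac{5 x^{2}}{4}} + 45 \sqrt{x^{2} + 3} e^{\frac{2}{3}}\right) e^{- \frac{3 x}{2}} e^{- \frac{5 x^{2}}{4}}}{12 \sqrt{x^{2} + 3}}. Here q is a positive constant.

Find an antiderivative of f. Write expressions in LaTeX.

Differentiate the proposed F(x) back; it has to land on f(x) exactly.
Check: d/dx[\frac{\left(\frac{8 q x e^{\frac{3 x}{2}} e^{\frac{5 x^{2}}{4}}}{e^{\frac{2}{3}}} + \frac{3 \sqrt{2} \sqrt{x^{2} + 3} e^{\frac{3 x}{2}} e^{\frac{5 x^{2}}{4}}}{e^{\frac{2}{3}}} - 15\right) e^{\frac{2}{3}} e^{- \frac{3 x}{2}} e^{- \frac{5 x^{2}}{4}}}{6}] = \frac{\left(16 q \sqrt{x^{2} + 3} e^{\frac{3 x}{2}} e^{\frac{5 x^{2}}{4}} + 75 x \sqrt{x^{2} + 3} e^{\frac{2}{3}} + 6 \sqrt{2} x e^{\frac{3 x}{2}} e^{\frac{5 x^{2}}{4}} + 45 \sqrt{x^{2} + 3} e^{\frac{2}{3}}\right) e^{- \frac{3 x}{2}} e^{- \frac{5 x^{2}}{4}}}{12 \sqrt{x^{2} + 3}} = f(x).

An antiderivative is F(x) = \frac{\left(\frac{8 q x e^{\frac{3 x}{2}} e^{\frac{5 x^{2}}{4}}}{e^{\frac{2}{3}}} + \frac{3 \sqrt{2} \sqrt{x^{2} + 3} e^{\frac{3 x}{2}} e^{\frac{5 x^{2}}{4}}}{e^{\frac{2}{3}}} - 15\right) e^{\frac{2}{3}} e^{- \frac{3 x}{2}} e^{- \frac{5 x^{2}}{4}}}{6}.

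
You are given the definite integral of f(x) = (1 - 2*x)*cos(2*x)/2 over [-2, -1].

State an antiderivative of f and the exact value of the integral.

Antiderivative: F(x) = -x*sin(2*x)/2 + sin(2*x)/4 - cos(2*x)/4; value = 5*sin(4)/4 - 3*sin(2)/4 + cos(4)/4 - cos(2)/4

Recover f(x) by differentiating a candidate F(x); any mismatch rules it out.
F(x) = -x*sin(2*x)/2 + sin(2*x)/4 - cos(2*x)/4 is an antiderivative of f.
Check: d/dx[-x*sin(2*x)/2 + sin(2*x)/4 - cos(2*x)/4] = -x*cos(2*x) + cos(2*x)/2, which equals f(x).
F(-1) = -3*sin(2)/4 - cos(2)/4; F(-2) = -cos(4)/4 - 5*sin(4)/4.
Integral = F(-1) - F(-2) = 5*sin(4)/4 - 3*sin(2)/4 + cos(4)/4 - cos(2)/4.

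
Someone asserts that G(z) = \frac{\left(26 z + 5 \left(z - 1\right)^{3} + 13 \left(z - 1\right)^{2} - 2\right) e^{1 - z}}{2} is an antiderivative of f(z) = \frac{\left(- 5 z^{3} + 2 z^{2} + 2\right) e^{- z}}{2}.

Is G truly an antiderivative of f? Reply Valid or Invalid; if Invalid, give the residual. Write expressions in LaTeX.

Invalid: d/dz[G] - f = \frac{e \left(- 5 z^{3} + \frac{5 z^{3}}{e} - \frac{2 z^{2}}{e} + 17 z^{2} - 19 z - \frac{2}{e} + 9\right) e^{- z}}{2}, which is not 0.

d/dz[G] = \frac{e \left(- 5 z^{3} + 17 z^{2} - 19 z + 9\right) e^{- z}}{2}
d/dz[G] - f(z) = \frac{e \left(- 5 z^{3} + \frac{5 z^{3}}{e} - \frac{2 z^{2}}{e} + 17 z^{2} - 19 z - \frac{2}{e} + 9\right) e^{- z}}{2} != 0.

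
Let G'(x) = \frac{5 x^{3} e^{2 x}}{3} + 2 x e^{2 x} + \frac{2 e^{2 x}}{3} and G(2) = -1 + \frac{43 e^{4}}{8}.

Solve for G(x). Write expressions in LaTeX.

G(x) = \frac{\left(20 x^{3} - 30 x^{2} + 54 x - 19\right) e^{2 x}}{24} - 1

G'(x) has the shape u'v + uv' for u = \frac{5 x^{3}}{6} - \frac{5 x^{2}}{4} + \frac{9 x}{4} - \frac{19}{24} and v = e^{2 x} — it is the derivative of the product u*v.
A general antiderivative is \frac{\left(20 x^{3} - 30 x^{2} + 54 x - 19\right) e^{2 x}}{24} + C.
The condition gives C = -1 + \frac{43 e^{4}}{8} - (\frac{43 e^{4}}{8}) = -1.
So G(x) = \frac{\left(20 x^{3} - 30 x^{2} + 54 x - 19\right) e^{2 x}}{24} - 1.
Check: d/dx[\frac{\left(20 x^{3} - 30 x^{2} + 54 x - 19\right) e^{2 x}}{24} - 1] = \frac{5 x^{3} e^{2 x}}{3} + 2 x e^{2 x} + \frac{2 e^{2 x}}{3} = G'(x).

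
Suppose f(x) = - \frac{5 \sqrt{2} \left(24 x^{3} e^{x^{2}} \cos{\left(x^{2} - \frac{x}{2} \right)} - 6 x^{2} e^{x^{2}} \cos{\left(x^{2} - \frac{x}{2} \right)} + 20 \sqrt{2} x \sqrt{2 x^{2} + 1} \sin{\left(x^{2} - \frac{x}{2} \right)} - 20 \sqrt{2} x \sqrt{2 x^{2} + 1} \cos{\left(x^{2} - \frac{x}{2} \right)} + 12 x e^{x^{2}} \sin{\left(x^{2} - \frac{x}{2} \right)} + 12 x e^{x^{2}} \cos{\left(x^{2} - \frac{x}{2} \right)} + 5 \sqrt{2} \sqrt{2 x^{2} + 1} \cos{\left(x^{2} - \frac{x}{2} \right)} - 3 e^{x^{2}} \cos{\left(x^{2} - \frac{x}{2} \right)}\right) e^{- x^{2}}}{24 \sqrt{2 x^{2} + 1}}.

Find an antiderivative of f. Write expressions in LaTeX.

An antiderivative is F(x) = - \frac{5 \left(3 \sqrt{2} \sqrt{2 x^{2} + 1} e^{x^{2}} - 10\right) e^{- x^{2}} \sin{\left(x^{2} - \frac{x}{2} \right)}}{12}.

f has the shape u'v + uv' for u = - \frac{5 \sqrt{x^{2} + \frac{1}{2}}}{2} + \frac{25 e^{- x^{2}}}{6} and v = \sin{\left(x^{2} - \frac{x}{2} \right)} — it is the derivative of the product u*v.
Check: d/dx[- \frac{5 \left(3 \sqrt{2} \sqrt{2 x^{2} + 1} e^{x^{2}} - 10\right) e^{- x^{2}} \sin{\left(x^{2} - \frac{x}{2} \right)}}{12}] = \frac{\left(- 120 \sqrt{2} x^{3} e^{x^{2}} \cos{\left(x^{2} - \frac{x}{2} \right)} + 30 \sqrt{2} x^{2} e^{x^{2}} \cos{\left(x^{2} - \frac{x}{2} \right)} - 200 x \sqrt{2 x^{2} + 1} \sin{\left(x^{2} - \frac{x}{2} \right)} + 200 x \sqrt{2 x^{2} + 1} \cos{\left(x^{2} - \frac{x}{2} \right)} - 60 \sqrt{2} x e^{x^{2}} \sin{\left(x^{2} - \frac{x}{2} \right)} - 60 \sqrt{2} x e^{x^{2}} \cos{\left(x^{2} - \frac{x}{2} \right)} - 50 \sqrt{2 x^{2} + 1} \cos{\left(x^{2} - \frac{x}{2} \right)} + 15 \sqrt{2} e^{x^{2}} \cos{\left(x^{2} - \frac{x}{2} \right)}\right) e^{- x^{2}}}{24 \sqrt{2 x^{2} + 1}}, which equals f(x).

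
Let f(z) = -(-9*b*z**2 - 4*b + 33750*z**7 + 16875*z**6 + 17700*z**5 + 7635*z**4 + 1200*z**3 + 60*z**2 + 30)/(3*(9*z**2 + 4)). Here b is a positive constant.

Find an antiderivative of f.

An antiderivative is F(z) = -(-b*z + 625*z**6 + 375*z**5 + 75*z**4 + 5*z**3 + 5*atan(3*z/2))/3.

Recover f(z) by differentiating a candidate F(z); any mismatch rules it out.
Check: d/dz[-(-b*z + 625*z**6 + 375*z**5 + 75*z**4 + 5*z**3 + 5*atan(3*z/2))/3] = (9*b*z**2 + 4*b - 33750*z**7 - 16875*z**6 - 17700*z**5 - 7635*z**4 - 1200*z**3 - 60*z**2 - 30)/(27*z**2 + 12), which equals f(z).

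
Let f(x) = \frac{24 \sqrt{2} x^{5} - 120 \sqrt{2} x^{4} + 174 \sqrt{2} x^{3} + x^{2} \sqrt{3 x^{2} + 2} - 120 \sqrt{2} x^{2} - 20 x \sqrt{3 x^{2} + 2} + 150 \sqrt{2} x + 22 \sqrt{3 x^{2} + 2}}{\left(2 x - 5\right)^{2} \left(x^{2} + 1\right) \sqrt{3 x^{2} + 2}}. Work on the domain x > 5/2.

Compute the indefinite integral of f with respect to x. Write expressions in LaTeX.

F(x) = \frac{16 x \sqrt{3 x^{2} + 2} + 4 \sqrt{2} x \operatorname{atan}{\left(x \right)} - 40 \sqrt{3 x^{2} + 2} - 10 \sqrt{2} \operatorname{atan}{\left(x \right)} + 3 \sqrt{2}}{4 \sqrt{2} x - 10 \sqrt{2}} + C

A first test for any F(x): its x-derivative must equal f(x) identically.
Check: d/dx[\frac{16 x \sqrt{3 x^{2} + 2} + 4 \sqrt{2} x \operatorname{atan}{\left(x \right)} - 40 \sqrt{3 x^{2} + 2} - 10 \sqrt{2} \operatorname{atan}{\left(x \right)} + 3 \sqrt{2}}{4 \sqrt{2} x - 10 \sqrt{2}}] = \frac{24 \sqrt{2} x^{5} - 120 \sqrt{2} x^{4} + 174 \sqrt{2} x^{3} + x^{2} \sqrt{3 x^{2} + 2} - 120 \sqrt{2} x^{2} - 20 x \sqrt{3 x^{2} + 2} + 150 \sqrt{2} x + 22 \sqrt{3 x^{2} + 2}}{4 x^{4} \sqrt{3 x^{2} + 2} - 20 x^{3} \sqrt{3 x^{2} + 2} + 29 x^{2} \sqrt{3 x^{2} + 2} - 20 x \sqrt{3 x^{2} + 2} + 25 \sqrt{3 x^{2} + 2}}, which equals f(x).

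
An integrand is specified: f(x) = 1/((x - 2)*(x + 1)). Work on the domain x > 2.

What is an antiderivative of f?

Factor the denominator ((x - 2)*(x + 1)) and decompose: f = -1/(3*(x + 1)) + 1/(3*(x - 2)); each piece integrates to a log, atan, or power term.
Check: d/dx[log(x - 2)/3 - log(x + 1)/3] = 1/(x**2 - x - 2), which equals f(x).

An antiderivative is F(x) = log(x - 2)/3 - log(x + 1)/3.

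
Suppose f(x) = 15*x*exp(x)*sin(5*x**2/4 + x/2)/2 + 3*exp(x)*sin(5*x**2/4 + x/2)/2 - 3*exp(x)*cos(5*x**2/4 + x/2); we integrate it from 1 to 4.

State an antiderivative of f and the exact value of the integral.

Recognize the product-rule pattern: f = u'v + uv' with u = -3*cos(5*x**2/4 + x/2), v = exp(x), so integration by parts undoes it.
F(x) = -3*exp(x)*cos(5*x**2/4 + x/2) is an antiderivative of f.
Check: d/dx[-3*exp(x)*cos(5*x**2/4 + x/2)] = 15*x*exp(x)*sin(5*x**2/4 + x/2)/2 + 3*exp(x)*sin(5*x**2/4 + x/2)/2 - 3*exp(x)*cos(5*x**2/4 + x/2) = f(x).
F(4) = -3*exp(4)*cos(22); F(1) = -3*exp(1)*cos(7/4).
Integral = F(4) - F(1) = 3*exp(1)*cos(7/4) - 3*exp(4)*cos(22).

Antiderivative: F(x) = -3*exp(x)*cos(5*x**2/4 + x/2); value = 3*exp(1)*cos(7/4) - 3*exp(4)*cos(22)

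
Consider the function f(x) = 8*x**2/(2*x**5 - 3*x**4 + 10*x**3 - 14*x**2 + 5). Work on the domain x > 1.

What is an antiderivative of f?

An antiderivative is F(x) = 4*log(x - 1)/9 + 16*log(x + 1/2)/189 - 50*log(x**2 + 5)/189 - 32*sqrt(5)*atan(sqrt(5)*x/5)/189 - 8/(18*x - 18).

Factor the denominator ((x - 1)**2*(2*x + 1)*(x**2 + 5)) and decompose: f = -20*(5*x + 8)/(189*(x**2 + 5)) + 32/(189*(2*x + 1)) + 4/(9*(x - 1)) + 4/(9*(x - 1)**2); each piece integrates to a log, atan, or power term.
Check: d/dx[4*log(x - 1)/9 + 16*log(x + 1/2)/189 - 50*log(x**2 + 5)/189 - 32*sqrt(5)*atan(sqrt(5)*x/5)/189 - 8/(18*x - 18)] = 8*x**2/(2*x**5 - 3*x**4 + 10*x**3 - 14*x**2 + 5) = f(x).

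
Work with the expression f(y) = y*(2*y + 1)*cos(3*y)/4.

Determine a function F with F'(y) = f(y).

An antiderivative is F(y) = (18*y**2*sin(3*y) + 9*y*sin(3*y) + 12*y*cos(3*y) - 4*sin(3*y) + 3*cos(3*y))/108.

A candidate is checked by its d/dy: the result must match f(y).
Check: d/dy[(18*y**2*sin(3*y) + 9*y*sin(3*y) + 12*y*cos(3*y) - 4*sin(3*y) + 3*cos(3*y))/108] = y**2*cos(3*y)/2 + y*cos(3*y)/4, which equals f(y).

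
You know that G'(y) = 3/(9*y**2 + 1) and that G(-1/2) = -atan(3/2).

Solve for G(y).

Differentiate the proposed G(y) back; it has to land on the given G'(y).
A general antiderivative is atan(3*y) + C.
The condition gives C = -atan(3/2) - (-atan(3/2)) = 0.
So G(y) = atan(3*y).
Check: d/dy[atan(3*y)] = 3/(9*y**2 + 1) = G'(y).

G(y) = atan(3*y)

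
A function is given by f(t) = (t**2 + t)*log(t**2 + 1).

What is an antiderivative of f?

An antiderivative is F(t) = (6*t**3*log(t**2 + 1) - 4*t**3 + 9*t**2*log(t**2 + 1) - 9*t**2 + 12*t + 9*log(t**2 + 1) - 12*atan(t))/18.

A first test for any F(t): its t-derivative must equal f(t) identically.
Check: d/dt[(6*t**3*log(t**2 + 1) - 4*t**3 + 9*t**2*log(t**2 + 1) - 9*t**2 + 12*t + 9*log(t**2 + 1) - 12*atan(t))/18] = t**2*log(t**2 + 1) + t*log(t**2 + 1), which equals f(t).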